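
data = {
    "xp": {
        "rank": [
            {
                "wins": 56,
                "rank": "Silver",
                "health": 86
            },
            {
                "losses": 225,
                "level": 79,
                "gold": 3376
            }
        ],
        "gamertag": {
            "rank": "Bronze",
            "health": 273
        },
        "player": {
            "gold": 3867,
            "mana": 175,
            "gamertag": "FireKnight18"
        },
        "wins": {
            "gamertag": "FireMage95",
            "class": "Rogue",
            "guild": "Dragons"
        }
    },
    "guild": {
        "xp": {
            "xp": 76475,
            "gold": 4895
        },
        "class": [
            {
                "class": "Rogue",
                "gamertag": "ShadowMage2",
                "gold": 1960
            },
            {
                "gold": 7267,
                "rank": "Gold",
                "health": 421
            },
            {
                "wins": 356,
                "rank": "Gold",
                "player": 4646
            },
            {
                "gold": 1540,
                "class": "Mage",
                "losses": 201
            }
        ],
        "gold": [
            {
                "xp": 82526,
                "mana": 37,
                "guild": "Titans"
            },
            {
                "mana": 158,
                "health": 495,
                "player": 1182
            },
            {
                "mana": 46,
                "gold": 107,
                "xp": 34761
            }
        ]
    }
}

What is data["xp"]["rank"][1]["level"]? 79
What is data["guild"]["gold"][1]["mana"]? 158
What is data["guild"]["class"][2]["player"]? 4646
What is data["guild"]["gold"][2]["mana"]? 46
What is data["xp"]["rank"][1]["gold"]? 3376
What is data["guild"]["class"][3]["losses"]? 201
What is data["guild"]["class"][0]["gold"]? 1960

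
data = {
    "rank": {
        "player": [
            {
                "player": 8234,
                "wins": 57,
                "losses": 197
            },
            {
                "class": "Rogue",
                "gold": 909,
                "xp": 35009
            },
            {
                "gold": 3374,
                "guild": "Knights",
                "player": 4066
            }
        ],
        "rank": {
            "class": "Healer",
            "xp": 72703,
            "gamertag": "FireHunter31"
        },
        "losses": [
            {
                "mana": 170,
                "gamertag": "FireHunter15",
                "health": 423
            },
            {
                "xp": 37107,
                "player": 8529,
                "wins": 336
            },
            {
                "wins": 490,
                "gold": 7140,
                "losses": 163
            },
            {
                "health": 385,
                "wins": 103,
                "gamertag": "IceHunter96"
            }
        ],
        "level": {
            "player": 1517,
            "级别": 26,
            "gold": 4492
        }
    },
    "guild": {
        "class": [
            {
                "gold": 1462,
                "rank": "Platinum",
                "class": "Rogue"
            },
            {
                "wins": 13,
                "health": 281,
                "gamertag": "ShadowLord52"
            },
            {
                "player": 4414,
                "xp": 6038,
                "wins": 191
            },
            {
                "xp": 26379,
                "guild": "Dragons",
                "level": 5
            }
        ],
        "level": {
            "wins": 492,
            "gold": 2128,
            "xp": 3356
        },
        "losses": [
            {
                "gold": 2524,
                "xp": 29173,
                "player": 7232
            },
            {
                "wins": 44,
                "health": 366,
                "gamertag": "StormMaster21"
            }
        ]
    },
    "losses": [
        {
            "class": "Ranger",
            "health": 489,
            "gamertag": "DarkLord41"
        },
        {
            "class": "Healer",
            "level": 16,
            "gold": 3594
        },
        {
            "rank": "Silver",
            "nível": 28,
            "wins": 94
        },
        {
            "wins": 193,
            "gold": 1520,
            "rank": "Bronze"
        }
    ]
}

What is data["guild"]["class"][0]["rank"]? "Platinum"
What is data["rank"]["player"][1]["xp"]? 35009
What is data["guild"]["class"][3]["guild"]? "Dragons"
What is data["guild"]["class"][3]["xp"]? 26379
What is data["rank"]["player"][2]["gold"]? 3374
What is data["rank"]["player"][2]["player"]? 4066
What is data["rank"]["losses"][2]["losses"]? 163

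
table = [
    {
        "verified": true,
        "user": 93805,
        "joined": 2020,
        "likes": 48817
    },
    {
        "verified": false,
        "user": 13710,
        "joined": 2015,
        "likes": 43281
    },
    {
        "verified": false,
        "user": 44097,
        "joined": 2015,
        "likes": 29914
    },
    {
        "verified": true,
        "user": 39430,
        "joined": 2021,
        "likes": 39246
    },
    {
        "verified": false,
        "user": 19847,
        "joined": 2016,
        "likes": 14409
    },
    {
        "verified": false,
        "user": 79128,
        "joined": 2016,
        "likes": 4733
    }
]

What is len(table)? 6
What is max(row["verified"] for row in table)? True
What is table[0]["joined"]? 2020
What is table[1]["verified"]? False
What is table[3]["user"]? 39430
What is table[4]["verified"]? False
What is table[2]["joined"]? 2015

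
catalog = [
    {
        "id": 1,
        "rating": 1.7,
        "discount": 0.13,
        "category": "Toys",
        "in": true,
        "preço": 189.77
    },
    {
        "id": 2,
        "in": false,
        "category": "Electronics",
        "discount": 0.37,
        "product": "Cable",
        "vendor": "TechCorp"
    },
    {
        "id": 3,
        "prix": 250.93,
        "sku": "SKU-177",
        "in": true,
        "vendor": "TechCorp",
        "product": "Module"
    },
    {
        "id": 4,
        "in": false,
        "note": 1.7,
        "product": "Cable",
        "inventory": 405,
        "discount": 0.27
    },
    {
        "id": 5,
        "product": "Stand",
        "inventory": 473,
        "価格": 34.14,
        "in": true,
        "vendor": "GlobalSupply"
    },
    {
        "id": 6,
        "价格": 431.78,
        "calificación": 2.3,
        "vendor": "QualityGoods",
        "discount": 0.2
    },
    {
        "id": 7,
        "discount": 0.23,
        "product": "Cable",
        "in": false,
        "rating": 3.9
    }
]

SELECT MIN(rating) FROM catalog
1.7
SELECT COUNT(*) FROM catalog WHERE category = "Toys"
1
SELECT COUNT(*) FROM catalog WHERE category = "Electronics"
1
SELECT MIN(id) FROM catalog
1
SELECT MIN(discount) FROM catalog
0.13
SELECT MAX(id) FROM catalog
7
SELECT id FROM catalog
[1, 2, 3, 4, 5, 6, 7]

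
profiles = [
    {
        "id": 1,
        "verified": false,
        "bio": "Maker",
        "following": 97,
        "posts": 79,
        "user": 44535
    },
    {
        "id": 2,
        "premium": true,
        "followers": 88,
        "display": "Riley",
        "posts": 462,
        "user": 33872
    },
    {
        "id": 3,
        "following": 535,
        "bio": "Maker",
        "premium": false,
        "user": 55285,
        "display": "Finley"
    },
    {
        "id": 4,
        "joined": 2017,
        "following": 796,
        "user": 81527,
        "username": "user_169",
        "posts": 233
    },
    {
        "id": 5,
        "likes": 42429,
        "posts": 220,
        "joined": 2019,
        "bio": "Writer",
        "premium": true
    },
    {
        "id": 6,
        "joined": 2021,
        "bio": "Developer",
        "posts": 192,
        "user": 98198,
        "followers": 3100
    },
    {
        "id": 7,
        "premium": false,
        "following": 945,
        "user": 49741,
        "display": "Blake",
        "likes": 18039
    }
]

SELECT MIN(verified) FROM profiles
False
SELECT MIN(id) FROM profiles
1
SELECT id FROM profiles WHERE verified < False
[]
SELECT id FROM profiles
[1, 2, 3, 4, 5, 6, 7]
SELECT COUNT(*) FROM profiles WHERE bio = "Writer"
1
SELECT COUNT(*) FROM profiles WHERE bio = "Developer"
1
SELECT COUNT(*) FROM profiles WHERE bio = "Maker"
2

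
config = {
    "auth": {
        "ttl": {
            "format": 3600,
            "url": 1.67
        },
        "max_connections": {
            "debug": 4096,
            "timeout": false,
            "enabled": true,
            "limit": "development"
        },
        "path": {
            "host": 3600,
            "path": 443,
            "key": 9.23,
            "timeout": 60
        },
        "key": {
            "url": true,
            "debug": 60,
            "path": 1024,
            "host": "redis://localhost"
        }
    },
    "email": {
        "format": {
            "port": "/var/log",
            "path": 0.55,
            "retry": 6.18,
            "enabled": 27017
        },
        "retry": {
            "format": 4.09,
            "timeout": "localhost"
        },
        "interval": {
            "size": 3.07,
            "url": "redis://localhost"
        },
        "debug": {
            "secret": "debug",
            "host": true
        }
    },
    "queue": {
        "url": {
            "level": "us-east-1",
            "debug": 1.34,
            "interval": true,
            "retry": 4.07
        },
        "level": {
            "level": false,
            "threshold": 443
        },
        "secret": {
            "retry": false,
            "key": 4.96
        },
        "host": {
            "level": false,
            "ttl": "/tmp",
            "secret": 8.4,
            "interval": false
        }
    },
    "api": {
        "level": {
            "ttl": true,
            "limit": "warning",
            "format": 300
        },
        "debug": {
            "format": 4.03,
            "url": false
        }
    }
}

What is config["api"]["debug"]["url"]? False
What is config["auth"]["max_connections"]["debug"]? 4096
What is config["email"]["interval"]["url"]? "redis://localhost"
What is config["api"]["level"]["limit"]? "warning"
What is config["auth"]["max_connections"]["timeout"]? False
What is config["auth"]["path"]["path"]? 443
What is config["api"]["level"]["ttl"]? True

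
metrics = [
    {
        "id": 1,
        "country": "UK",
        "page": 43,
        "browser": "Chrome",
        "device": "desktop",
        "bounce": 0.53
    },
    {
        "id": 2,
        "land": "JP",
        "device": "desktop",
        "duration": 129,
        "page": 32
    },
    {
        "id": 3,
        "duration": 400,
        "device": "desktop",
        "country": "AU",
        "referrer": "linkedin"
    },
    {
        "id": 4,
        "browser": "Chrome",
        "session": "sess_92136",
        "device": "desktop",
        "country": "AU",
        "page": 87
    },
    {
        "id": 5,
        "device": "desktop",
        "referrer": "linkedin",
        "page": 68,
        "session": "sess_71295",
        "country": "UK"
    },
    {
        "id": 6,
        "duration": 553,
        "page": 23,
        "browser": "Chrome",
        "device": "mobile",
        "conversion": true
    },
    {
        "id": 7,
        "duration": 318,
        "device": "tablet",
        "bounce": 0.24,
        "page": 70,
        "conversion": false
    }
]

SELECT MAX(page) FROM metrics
87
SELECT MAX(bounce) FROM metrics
0.53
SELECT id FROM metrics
[1, 2, 3, 4, 5, 6, 7]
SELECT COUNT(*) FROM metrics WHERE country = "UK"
2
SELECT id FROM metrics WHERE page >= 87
[4]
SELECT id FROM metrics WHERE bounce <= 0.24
[7]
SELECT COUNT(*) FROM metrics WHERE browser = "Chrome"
3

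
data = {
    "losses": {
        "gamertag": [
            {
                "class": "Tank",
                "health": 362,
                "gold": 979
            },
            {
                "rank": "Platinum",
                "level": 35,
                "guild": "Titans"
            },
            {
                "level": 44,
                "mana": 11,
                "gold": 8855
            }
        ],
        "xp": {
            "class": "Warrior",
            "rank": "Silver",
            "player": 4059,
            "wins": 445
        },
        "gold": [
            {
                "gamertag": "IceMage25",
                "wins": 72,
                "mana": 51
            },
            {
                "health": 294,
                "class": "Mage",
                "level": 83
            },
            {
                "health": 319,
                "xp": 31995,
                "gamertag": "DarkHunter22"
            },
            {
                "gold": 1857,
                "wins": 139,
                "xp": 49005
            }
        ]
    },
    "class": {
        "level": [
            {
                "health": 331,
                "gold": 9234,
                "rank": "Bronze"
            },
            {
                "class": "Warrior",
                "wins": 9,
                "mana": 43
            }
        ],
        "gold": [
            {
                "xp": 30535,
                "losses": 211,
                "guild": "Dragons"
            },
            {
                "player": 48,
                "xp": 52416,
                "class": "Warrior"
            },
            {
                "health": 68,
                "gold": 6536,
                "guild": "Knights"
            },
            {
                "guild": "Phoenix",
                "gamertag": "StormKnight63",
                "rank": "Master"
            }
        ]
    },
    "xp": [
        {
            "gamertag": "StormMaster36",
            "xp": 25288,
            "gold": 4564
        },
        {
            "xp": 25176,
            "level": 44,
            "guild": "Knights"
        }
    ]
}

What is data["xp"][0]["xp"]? 25288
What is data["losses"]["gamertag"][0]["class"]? "Tank"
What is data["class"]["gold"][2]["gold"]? 6536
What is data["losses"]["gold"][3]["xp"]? 49005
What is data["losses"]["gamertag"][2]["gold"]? 8855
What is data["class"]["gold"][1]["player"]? 48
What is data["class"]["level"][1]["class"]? "Warrior"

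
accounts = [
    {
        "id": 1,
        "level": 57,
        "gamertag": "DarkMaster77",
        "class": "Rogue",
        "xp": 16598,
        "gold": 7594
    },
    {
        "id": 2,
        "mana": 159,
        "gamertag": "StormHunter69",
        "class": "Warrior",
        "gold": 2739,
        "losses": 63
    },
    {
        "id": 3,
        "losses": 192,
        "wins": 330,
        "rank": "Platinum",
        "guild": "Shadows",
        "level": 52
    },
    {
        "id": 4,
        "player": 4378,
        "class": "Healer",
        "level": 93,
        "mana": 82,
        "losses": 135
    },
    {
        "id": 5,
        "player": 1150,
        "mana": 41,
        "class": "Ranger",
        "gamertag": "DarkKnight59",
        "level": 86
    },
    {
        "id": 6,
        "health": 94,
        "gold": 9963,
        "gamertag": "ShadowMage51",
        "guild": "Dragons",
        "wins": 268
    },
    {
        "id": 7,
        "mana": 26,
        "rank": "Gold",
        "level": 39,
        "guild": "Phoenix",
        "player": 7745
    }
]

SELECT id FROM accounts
[1, 2, 3, 4, 5, 6, 7]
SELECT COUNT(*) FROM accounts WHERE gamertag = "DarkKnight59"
1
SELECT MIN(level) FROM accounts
39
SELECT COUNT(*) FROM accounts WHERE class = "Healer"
1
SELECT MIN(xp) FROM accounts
16598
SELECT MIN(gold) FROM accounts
2739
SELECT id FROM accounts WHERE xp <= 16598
[1]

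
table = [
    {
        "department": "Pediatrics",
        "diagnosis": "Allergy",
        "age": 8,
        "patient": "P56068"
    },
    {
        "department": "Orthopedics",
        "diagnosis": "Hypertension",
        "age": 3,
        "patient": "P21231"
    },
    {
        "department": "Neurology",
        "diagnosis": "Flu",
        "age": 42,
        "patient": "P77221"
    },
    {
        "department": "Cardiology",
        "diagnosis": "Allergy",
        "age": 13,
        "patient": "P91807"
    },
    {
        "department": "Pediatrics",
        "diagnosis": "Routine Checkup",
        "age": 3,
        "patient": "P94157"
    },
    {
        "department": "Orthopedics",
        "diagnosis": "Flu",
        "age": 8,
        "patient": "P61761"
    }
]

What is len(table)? 6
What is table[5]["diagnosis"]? "Flu"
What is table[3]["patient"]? "P91807"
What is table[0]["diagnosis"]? "Allergy"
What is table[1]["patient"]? "P21231"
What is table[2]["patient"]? "P77221"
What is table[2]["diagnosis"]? "Flu"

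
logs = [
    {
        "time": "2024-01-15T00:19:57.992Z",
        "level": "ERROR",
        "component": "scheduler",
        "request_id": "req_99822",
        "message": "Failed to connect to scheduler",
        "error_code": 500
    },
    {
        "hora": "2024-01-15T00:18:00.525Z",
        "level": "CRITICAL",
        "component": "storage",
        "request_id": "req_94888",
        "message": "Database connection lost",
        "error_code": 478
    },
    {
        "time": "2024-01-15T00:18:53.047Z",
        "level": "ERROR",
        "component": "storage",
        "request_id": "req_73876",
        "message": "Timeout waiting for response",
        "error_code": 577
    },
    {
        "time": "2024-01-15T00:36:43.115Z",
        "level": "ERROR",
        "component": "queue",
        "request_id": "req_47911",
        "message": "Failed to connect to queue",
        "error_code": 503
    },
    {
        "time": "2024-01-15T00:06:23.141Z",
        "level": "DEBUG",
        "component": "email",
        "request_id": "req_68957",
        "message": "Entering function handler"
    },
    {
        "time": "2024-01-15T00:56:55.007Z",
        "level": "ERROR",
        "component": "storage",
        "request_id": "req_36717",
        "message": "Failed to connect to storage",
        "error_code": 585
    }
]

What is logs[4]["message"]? "Entering function handler"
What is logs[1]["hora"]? "2024-01-15T00:18:00.525Z"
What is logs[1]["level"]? "CRITICAL"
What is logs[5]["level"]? "ERROR"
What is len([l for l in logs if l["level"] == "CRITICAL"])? 1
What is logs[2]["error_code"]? 577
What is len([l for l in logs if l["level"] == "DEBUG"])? 1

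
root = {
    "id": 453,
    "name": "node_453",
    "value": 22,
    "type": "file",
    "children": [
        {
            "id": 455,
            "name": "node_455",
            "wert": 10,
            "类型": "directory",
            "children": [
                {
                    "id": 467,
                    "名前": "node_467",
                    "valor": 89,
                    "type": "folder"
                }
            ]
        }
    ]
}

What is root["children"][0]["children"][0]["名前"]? "node_467"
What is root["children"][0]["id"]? 455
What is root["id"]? 453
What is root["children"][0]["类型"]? "directory"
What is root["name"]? "node_453"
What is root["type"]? "file"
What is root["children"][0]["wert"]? 10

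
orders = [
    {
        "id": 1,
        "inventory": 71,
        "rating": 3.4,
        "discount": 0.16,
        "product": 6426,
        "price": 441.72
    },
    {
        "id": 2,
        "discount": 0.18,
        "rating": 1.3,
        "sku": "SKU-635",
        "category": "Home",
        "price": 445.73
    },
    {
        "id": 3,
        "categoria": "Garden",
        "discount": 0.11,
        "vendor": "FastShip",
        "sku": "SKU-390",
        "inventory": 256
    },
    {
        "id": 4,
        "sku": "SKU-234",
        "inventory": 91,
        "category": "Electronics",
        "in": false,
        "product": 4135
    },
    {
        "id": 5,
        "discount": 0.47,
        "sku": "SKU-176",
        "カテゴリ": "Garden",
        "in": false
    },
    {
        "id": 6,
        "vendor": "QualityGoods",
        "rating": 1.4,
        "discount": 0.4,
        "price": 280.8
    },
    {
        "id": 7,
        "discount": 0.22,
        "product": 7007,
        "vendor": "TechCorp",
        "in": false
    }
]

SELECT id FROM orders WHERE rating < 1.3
[]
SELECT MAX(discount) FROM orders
0.47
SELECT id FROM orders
[1, 2, 3, 4, 5, 6, 7]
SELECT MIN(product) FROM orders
4135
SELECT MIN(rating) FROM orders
1.3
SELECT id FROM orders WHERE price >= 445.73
[2]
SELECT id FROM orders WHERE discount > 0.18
[5, 6, 7]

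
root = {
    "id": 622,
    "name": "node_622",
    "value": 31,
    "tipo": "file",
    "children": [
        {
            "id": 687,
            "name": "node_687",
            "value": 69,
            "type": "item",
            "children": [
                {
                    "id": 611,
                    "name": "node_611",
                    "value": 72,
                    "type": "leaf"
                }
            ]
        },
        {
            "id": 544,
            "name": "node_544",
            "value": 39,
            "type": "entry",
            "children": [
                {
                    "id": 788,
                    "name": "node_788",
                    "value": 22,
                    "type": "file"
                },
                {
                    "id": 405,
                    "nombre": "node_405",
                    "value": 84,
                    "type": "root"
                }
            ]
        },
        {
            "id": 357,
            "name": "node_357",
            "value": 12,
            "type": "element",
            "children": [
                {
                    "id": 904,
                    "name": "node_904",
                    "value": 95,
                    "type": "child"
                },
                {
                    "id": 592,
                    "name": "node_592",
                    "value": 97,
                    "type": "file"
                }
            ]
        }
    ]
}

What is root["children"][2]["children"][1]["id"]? 592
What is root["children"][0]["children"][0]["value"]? 72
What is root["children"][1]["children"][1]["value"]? 84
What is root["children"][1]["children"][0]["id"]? 788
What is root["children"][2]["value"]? 12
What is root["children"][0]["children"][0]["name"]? "node_611"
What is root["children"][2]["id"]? 357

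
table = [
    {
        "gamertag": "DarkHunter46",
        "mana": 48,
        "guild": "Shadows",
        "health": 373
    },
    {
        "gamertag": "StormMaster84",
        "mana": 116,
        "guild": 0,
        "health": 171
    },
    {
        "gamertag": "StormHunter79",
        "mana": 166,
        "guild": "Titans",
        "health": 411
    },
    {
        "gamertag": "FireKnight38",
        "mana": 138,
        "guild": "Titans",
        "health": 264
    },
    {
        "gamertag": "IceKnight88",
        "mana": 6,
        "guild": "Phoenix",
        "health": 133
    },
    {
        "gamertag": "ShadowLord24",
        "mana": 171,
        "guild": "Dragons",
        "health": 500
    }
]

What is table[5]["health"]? 500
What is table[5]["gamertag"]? "ShadowLord24"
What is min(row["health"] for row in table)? 133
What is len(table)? 6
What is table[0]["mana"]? 48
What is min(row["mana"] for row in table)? 6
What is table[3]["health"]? 264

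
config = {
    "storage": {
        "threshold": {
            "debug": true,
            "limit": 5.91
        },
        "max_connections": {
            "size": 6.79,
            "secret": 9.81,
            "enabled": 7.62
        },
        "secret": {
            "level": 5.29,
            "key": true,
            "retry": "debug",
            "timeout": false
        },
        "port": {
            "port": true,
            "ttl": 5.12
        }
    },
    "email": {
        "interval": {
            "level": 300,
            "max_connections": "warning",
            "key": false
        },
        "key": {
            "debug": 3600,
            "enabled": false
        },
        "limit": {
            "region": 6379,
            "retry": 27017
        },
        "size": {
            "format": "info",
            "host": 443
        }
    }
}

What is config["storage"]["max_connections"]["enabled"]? 7.62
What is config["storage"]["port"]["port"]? True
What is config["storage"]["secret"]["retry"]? "debug"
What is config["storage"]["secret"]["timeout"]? False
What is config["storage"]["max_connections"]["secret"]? 9.81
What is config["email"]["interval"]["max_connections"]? "warning"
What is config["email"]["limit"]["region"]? 6379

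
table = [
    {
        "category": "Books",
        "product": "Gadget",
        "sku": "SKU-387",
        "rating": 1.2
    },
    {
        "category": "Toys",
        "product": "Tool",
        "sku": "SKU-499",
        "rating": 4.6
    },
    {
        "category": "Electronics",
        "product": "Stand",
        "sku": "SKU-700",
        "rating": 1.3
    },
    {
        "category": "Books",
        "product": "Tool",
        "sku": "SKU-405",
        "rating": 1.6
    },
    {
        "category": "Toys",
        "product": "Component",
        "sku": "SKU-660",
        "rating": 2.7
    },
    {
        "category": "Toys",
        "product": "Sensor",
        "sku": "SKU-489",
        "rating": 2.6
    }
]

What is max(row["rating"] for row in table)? 4.6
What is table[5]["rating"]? 2.6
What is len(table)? 6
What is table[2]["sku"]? "SKU-700"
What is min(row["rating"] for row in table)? 1.2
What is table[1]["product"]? "Tool"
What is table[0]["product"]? "Gadget"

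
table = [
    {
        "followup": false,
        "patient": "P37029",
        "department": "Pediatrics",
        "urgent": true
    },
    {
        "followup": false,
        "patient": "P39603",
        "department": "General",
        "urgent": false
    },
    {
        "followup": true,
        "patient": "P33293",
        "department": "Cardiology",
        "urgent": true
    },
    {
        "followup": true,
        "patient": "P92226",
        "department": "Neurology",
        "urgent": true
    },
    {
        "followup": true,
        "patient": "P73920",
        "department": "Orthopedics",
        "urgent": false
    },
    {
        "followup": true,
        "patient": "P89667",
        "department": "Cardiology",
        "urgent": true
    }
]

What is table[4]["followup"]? True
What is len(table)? 6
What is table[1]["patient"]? "P39603"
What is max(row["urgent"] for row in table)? True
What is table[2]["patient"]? "P33293"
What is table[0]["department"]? "Pediatrics"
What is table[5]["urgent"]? True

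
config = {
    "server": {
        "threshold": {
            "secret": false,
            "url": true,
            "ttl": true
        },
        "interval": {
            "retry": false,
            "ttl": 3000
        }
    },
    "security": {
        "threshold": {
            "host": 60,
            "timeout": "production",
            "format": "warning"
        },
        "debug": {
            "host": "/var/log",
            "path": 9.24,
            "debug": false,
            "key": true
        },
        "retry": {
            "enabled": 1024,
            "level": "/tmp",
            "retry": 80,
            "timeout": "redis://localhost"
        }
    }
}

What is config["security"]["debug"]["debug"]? False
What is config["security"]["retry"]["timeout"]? "redis://localhost"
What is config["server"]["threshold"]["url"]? True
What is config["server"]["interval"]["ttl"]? 3000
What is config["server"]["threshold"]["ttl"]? True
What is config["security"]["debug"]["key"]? True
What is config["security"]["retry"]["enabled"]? 1024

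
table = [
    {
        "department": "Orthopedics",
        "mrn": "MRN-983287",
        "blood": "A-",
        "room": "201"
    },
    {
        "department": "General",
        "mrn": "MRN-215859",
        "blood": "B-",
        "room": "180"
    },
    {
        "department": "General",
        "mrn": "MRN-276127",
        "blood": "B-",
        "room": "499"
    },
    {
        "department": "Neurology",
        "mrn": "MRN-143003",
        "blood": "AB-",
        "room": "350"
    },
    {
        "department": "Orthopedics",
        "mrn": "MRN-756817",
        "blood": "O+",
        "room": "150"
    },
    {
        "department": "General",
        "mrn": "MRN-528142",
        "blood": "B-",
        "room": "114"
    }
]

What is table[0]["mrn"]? "MRN-983287"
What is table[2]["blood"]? "B-"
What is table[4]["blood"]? "O+"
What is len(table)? 6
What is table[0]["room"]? "201"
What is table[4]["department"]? "Orthopedics"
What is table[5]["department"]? "General"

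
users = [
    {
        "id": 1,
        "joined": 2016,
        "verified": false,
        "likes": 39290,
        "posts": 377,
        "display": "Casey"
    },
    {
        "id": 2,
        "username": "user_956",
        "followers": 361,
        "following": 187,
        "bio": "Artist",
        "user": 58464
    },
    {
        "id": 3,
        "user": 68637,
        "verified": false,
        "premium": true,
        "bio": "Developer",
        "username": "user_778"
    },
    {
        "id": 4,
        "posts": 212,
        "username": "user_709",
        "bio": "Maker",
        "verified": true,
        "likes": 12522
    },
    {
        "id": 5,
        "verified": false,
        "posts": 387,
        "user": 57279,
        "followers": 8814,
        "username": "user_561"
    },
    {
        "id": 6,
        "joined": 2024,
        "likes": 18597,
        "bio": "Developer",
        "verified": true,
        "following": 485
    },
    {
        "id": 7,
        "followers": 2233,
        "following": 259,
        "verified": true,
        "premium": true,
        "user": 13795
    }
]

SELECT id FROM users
[1, 2, 3, 4, 5, 6, 7]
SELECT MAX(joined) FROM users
2024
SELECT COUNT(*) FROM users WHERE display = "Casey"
1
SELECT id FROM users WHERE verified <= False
[1, 3, 5]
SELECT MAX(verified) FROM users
True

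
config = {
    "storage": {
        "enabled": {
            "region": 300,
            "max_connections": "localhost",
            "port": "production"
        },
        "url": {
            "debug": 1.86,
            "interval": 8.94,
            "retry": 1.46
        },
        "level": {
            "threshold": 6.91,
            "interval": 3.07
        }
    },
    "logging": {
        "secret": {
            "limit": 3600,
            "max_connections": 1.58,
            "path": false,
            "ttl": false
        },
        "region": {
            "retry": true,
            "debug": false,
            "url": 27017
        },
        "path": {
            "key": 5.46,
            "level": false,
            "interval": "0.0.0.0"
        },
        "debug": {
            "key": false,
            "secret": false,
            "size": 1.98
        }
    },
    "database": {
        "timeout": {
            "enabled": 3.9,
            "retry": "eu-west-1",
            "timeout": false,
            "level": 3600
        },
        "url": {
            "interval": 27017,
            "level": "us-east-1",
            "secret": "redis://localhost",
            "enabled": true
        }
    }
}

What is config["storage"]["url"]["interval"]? 8.94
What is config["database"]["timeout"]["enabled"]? 3.9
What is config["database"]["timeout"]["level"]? 3600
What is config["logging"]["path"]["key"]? 5.46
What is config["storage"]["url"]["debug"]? 1.86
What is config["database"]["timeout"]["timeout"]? False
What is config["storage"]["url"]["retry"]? 1.46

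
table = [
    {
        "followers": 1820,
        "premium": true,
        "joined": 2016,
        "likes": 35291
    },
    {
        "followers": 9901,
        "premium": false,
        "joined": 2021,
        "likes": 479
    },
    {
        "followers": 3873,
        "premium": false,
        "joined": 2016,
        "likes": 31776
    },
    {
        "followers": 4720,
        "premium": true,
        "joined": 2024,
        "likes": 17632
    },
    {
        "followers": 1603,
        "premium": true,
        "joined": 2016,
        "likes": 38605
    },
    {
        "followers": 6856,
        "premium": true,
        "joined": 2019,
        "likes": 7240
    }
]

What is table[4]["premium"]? True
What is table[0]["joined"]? 2016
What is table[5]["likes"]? 7240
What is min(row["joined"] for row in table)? 2016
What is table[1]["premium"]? False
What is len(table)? 6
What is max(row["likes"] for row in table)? 38605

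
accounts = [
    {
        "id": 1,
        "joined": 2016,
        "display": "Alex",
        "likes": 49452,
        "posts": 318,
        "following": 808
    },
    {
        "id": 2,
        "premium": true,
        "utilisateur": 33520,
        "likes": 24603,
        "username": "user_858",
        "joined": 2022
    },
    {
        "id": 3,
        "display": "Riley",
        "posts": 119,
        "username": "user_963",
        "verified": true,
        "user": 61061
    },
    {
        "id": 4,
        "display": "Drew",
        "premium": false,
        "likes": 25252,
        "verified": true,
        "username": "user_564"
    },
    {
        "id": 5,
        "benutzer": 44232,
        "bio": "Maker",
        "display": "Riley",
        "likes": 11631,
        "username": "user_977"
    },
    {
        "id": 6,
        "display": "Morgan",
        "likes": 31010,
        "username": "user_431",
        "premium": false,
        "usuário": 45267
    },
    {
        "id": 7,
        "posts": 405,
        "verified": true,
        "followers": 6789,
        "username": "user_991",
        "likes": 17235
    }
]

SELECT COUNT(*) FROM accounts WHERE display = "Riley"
2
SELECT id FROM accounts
[1, 2, 3, 4, 5, 6, 7]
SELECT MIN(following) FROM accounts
808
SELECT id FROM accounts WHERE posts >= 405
[7]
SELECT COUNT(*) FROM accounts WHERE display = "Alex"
1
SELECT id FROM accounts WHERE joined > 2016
[2]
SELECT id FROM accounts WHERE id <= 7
[1, 2, 3, 4, 5, 6, 7]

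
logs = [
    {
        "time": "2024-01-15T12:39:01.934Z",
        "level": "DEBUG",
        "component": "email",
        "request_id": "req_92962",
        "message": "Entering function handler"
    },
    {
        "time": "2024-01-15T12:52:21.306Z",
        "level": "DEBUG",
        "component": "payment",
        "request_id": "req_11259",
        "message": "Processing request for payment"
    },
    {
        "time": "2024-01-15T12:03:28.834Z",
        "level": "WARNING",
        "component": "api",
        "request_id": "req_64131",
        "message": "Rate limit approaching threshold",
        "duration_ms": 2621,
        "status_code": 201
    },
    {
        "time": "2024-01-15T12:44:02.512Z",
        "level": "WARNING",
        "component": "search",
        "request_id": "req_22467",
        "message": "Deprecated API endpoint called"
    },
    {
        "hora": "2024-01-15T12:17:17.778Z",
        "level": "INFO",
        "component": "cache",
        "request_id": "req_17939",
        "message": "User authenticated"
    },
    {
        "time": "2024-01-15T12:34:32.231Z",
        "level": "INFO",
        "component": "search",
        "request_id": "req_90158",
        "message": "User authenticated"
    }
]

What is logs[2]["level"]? "WARNING"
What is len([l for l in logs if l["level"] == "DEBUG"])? 2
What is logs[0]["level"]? "DEBUG"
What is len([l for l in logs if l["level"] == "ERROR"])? 0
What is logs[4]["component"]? "cache"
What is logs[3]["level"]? "WARNING"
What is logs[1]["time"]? "2024-01-15T12:52:21.306Z"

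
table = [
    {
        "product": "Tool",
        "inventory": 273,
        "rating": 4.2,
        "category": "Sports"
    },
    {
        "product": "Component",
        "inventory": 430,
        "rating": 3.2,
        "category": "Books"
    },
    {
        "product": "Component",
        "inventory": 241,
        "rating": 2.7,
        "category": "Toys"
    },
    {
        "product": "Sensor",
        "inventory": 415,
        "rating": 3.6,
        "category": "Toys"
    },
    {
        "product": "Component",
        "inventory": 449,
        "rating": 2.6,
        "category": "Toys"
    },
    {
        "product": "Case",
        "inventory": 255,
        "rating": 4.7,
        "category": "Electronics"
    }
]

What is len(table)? 6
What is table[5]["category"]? "Electronics"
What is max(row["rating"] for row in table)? 4.7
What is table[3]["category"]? "Toys"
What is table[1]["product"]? "Component"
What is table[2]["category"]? "Toys"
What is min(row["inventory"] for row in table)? 241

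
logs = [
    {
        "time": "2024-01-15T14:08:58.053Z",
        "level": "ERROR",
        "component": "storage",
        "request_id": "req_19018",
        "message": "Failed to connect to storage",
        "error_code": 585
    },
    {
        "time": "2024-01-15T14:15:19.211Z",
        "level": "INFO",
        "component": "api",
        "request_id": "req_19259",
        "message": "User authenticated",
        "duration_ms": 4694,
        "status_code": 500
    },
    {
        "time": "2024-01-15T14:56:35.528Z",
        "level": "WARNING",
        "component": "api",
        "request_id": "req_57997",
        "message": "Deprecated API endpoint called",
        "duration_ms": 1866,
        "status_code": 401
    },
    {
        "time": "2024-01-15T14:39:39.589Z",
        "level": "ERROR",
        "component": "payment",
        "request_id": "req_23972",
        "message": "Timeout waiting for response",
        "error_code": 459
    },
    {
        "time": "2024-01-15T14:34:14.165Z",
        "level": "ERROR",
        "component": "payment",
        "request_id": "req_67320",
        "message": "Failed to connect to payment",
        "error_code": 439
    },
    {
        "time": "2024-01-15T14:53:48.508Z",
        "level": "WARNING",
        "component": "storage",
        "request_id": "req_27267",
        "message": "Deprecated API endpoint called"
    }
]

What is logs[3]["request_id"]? "req_23972"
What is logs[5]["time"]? "2024-01-15T14:53:48.508Z"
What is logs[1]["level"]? "INFO"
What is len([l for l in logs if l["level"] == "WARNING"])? 2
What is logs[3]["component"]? "payment"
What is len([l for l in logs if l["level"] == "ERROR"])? 3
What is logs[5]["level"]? "WARNING"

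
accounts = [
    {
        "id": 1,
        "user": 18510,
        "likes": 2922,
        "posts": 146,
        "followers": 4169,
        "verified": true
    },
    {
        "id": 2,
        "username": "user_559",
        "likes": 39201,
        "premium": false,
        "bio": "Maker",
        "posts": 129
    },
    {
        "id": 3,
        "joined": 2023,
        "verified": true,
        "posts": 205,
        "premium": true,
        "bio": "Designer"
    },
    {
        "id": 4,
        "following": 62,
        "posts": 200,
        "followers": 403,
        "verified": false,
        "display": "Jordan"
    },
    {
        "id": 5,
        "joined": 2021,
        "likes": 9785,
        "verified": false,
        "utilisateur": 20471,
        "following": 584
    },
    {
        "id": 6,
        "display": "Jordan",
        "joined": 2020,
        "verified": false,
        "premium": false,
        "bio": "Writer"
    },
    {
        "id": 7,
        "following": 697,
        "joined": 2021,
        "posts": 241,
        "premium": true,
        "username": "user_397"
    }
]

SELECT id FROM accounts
[1, 2, 3, 4, 5, 6, 7]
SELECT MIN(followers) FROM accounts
403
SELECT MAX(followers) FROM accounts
4169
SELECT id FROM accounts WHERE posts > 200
[3, 7]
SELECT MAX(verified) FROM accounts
True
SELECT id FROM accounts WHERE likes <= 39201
[1, 2, 5]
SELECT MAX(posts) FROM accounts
241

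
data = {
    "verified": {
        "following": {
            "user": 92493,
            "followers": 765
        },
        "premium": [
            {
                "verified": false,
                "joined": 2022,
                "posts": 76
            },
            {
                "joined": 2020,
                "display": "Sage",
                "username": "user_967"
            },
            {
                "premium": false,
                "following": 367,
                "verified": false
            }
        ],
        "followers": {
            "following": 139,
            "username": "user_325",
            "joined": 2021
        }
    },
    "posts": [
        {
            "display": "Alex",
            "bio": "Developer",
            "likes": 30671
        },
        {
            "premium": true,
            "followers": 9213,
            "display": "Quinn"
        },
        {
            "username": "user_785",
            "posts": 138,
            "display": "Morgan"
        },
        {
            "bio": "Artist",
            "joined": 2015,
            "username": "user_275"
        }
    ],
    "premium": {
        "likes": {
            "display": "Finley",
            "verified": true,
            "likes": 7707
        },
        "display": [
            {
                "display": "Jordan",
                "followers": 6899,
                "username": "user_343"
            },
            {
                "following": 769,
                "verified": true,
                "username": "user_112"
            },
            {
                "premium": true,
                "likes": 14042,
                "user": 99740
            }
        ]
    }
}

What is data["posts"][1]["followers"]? 9213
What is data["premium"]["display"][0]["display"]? "Jordan"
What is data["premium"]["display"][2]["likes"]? 14042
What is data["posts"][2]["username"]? "user_785"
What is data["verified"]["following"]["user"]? 92493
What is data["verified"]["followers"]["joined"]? 2021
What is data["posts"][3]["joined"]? 2015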